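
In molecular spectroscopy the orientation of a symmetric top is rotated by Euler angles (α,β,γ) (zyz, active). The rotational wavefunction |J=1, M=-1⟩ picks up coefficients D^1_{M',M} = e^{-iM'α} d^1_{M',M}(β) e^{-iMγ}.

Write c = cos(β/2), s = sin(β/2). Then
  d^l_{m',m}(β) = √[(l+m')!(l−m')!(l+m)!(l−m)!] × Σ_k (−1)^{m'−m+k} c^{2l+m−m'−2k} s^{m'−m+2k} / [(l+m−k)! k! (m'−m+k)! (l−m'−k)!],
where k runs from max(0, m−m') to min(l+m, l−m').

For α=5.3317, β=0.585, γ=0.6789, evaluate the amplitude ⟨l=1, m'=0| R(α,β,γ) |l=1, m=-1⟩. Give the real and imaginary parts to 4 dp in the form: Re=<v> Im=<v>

D^1_{0,-1}(5.3317,0.585,0.6789) = e^{-i·0·5.3317}·d^1_{0,-1}(0.585)·e^{-i·-1·0.6789}. Compute d first:
Half-angle: c=0.957526, s=0.288347. N=√(1·1·1·2)=1.414214
k∈{0} keeps every argument non-negative
  k=0: (−1)^1·1.4142/(1)·0.9575^1·0.2883^1 = -0.390464
d^1_{0,-1}(0.585) = -0.390464
D = (+1.000000+0.000000i)·(-0.390464)·(+0.778264+0.627937i) = -0.303884-0.245187i

Re=-0.3039 Im=-0.2452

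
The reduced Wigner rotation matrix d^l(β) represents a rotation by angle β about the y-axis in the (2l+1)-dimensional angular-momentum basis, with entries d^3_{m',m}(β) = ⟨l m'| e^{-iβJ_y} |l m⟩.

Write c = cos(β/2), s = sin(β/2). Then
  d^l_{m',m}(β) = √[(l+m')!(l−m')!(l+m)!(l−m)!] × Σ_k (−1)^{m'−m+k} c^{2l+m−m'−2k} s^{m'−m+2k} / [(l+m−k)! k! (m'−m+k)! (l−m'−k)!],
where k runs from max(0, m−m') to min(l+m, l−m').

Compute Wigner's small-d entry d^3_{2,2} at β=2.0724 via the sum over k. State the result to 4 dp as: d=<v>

d=-0.2320

d^3_{2,2}(β=2.0724) via Wigner's sum:
With c≡cos(β/2)=0.509494 and s≡sin(β/2)=0.860474, N=[120·1·120·1]^{1/2}=120.000000
Admissible k: 0..1 (factorial args all ≥0)
  k=0: (−1)^0·120.0000/(120)·0.5095^6·0.8605^0 = +0.017492
  k=1: (−1)^1·120.0000/(24)·0.5095^4·0.8605^2 = -0.249460
d^3_{2,2}(2.0724) = +0.017492 -0.249460 = -0.231968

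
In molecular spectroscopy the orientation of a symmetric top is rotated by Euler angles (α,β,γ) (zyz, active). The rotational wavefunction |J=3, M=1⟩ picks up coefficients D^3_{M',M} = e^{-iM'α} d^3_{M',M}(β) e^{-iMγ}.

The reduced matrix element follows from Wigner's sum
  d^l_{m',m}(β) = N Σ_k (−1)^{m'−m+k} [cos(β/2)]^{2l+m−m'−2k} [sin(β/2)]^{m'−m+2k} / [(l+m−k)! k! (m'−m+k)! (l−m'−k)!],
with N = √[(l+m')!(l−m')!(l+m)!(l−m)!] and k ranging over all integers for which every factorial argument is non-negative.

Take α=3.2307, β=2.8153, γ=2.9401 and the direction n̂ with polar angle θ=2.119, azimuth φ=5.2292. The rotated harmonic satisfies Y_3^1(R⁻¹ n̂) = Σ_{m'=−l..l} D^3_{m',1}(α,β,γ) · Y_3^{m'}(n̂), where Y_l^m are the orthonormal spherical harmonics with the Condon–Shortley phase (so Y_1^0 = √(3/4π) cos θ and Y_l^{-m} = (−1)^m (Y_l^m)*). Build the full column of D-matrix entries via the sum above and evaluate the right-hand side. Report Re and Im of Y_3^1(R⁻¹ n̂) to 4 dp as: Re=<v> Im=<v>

Need the full column D^3_{m',1} for m'=−3..3 at α=3.2307, β=2.8153, γ=2.9401.
cos(β/2)=0.162424, sin(β/2)=0.986721
d^3_{-3,1}: single k=4 term ⇒ +0.096855;  D = +0.086405+0.043762i
d^3_{-2,1}: k∈[3..4] ⇒ +0.026035 -0.480420 = -0.454385;  D = +0.422021+0.168417i
d^3_{-1,1}: k∈[2..4] ⇒ +0.004066 -0.200063 +0.922925 = +0.726929;  D = +0.696450+0.208285i
d^3_{0,1}: k∈[1..3] ⇒ +0.000386 -0.042780 +0.526274 = +0.483880;  D = -0.474091-0.096840i
d^3_{1,1}: k∈[0..2] ⇒ +0.000018 -0.005421 +0.150047 = +0.144644;  D = +0.143732+0.016222i
d^3_{2,1}: k∈[0..1] ⇒ -0.000353 +0.026035 = +0.025682;  D = -0.025675-0.000598i
d^3_{3,1}: single k=0 term ⇒ +0.002624;  D = +0.002619-0.000173i
Y_3^{m'}(θ=2.119,φ=5.2292) and Σ D·Y over m':
  (+0.0864+0.0438i)·(-0.2593-0.0053i)  (+0.4220+0.1684i)·(+0.1985-0.3333i)  (+0.6964+0.2083i)·(+0.0488+0.0859i)  (-0.4741-0.0968i)·(+0.3193+0.0000i)  (+0.1437+0.0162i)·(-0.0488+0.0859i)  (-0.0257-0.0006i)·(+0.1985+0.3333i)  (+0.0026-0.0002i)·(+0.2593-0.0053i)
Y_3^1(R⁻¹ n̂) = -0.030181-0.077194i

Re=-0.0302 Im=-0.0772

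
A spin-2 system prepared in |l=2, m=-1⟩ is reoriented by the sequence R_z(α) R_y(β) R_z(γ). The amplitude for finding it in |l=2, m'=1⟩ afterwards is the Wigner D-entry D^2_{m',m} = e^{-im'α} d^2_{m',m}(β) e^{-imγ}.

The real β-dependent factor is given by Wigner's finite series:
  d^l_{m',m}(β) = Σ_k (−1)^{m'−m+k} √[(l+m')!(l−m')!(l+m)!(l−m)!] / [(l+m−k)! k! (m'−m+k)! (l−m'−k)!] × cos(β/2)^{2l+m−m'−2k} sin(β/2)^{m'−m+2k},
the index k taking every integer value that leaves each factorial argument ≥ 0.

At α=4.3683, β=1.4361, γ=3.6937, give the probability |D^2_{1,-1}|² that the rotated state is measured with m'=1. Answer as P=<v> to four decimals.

Split into d^2_{1,-1}(β=1.4361) × two z-phases.
With c≡cos(β/2)=0.753090 and s≡sin(β/2)=0.657917, N=[6·1·1·6]^{1/2}=6.000000
k∈{0,1} keeps every argument non-negative
  k=0: (−1)^2·6.0000/(2)·0.7531^2·0.6579^2 = +0.736475
  k=1: (−1)^3·6.0000/(6)·0.7531^0·0.6579^4 = -0.187364
d^2_{1,-1}(1.4361) = +0.736475 -0.187364 = +0.549111
|D^2_{1,-1}|² = |d^2_{1,-1}(β)|² = (+0.549111)² = 0.301523 (the z-rotation phases have unit modulus)

P=0.3015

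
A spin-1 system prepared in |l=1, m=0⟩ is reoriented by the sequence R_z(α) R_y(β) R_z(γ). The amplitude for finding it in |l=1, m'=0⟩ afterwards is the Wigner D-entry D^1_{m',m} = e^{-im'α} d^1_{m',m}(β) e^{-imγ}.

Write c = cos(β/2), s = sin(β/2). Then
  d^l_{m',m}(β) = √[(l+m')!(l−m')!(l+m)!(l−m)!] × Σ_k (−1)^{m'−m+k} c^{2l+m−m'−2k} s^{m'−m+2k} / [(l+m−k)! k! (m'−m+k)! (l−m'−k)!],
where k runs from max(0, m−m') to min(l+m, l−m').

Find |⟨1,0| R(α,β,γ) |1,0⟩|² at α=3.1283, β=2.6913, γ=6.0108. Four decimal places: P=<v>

D^1_{0,0}(3.1283,2.6913,6.0108) = e^{-i·0·3.1283}·d^1_{0,0}(2.6913)·e^{-i·0·6.0108}. Compute d first:
Half-angle: c=0.223249, s=0.974761. N=√(1·1·1·1)=1.000000
The bounds max(0,m−m')=0 and min(l+m,l−m')=1 give 2 terms
  k=0: (−1)^0·1.0000/(1)·0.2232^2·0.9748^0 = +0.049840
  k=1: (−1)^1·1.0000/(1)·0.2232^0·0.9748^2 = -0.950160
d^1_{0,0}(2.6913) = +0.049840 -0.950160 = -0.900320
|D^1_{0,0}|² = |d^1_{0,0}(β)|² = (-0.900320)² = 0.810576 (the z-rotation phases have unit modulus)

P=0.8106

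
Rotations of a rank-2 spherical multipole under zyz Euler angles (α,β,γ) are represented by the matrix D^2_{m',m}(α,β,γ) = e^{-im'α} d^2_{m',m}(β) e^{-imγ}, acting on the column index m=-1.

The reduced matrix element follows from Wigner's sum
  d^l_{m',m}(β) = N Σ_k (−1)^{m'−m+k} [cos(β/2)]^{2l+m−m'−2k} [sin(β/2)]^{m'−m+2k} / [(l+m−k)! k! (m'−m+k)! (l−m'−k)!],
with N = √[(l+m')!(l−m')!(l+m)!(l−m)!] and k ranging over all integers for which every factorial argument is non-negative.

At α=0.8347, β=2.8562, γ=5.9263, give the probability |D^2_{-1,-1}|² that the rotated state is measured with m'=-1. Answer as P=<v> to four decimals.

First d^2_{-1,-1}(β=2.8562), then the phase factors e^{-i(-1)α} and e^{-i(-1)γ}:
With c≡cos(β/2)=0.142213 and s≡sin(β/2)=0.989836, N=[1·6·1·6]^{1/2}=6.000000
k: max(0,(-1)−(-1))=0 … min(2+(-1),2−(-1))=1
  k=0: (−1)^0·6.0000/(6)·0.1422^4·0.9898^0 = +0.000409
  k=1: (−1)^1·6.0000/(2)·0.1422^2·0.9898^2 = -0.059446
d^2_{-1,-1}(2.8562) = +0.000409 -0.059446 = -0.059037
|D^2_{-1,-1}|² = |d^2_{-1,-1}(β)|² = (-0.059037)² = 0.003485 (the z-rotation phases have unit modulus)

P=0.0035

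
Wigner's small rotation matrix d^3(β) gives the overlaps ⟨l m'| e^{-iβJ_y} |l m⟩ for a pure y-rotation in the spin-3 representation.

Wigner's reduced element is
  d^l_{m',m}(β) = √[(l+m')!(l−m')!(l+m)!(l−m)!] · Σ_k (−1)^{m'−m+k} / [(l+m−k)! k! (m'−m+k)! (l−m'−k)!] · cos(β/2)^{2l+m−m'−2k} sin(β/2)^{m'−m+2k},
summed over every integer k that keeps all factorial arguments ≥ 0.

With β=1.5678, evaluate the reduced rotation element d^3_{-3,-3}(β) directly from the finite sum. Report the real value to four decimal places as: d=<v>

d^3_{-3,-3}(β=1.5678) via Wigner's sum:
With c≡cos(β/2)=0.708165 and s≡sin(β/2)=0.706047, N=[1·720·1·720]^{1/2}=720.000000
k: max(0,(-3)−(-3))=0 … min(3+(-3),3−(-3))=0
  k=0: (−1)^0·720.0000/(720)·0.7082^6·0.7060^0 = +0.126127
d^3_{-3,-3}(1.5678) = +0.126127

d=0.1261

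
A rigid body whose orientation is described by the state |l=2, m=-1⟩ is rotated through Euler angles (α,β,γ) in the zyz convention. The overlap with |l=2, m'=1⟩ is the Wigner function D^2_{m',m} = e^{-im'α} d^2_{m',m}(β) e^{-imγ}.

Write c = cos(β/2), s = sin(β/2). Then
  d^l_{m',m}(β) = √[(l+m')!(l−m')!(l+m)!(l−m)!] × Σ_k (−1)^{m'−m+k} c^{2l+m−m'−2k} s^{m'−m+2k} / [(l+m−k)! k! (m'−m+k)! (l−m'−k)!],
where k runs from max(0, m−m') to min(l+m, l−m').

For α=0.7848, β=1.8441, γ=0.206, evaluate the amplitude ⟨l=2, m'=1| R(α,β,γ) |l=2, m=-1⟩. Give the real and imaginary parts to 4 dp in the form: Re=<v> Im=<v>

Re=0.2446 Im=-0.1598

Split into d^2_{1,-1}(β=1.8441) × two z-phases.
Half-angle: c=0.604188, s=0.796842. N=√(6·1·1·6)=6.000000
Admissible k: 0..1 (factorial args all ≥0)
  k=0: (−1)^2·6.0000/(2)·0.6042^2·0.7968^2 = +0.695360
  k=1: (−1)^3·6.0000/(6)·0.6042^0·0.7968^4 = -0.403170
d^2_{1,-1}(1.8441) = +0.695360 -0.403170 = +0.292189
Attach z-rotation phases: D = e^{-i(1)(0.7848)}·(+0.292189)·e^{-i(-1)(0.206)} = +0.244598-0.159833i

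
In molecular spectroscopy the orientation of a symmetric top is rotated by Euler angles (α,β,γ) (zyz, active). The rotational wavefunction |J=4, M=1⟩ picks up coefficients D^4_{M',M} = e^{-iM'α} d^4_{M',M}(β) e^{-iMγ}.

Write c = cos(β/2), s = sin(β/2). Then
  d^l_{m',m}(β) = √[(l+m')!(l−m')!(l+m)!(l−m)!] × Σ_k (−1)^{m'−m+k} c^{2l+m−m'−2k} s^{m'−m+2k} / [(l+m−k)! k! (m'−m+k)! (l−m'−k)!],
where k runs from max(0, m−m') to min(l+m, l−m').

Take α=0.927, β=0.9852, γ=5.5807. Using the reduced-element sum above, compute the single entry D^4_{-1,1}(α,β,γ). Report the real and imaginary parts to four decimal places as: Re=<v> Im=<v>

Re=-0.0158 Im=0.2694

First d^4_{-1,1}(β=0.9852), then the phase factors e^{-i(-1)α} and e^{-i(1)γ}:
c=cos(0.9852/2)=0.881106, s=sin(0.9852/2)=0.472918; N=√[6·120·120·6]=720.000000
k∈{2,3,4,5} keeps every argument non-negative
  k=2: (−1)^0·720.0000/(72)·0.8811^6·0.4729^2 = +1.046507
  k=3: (−1)^1·720.0000/(24)·0.8811^4·0.4729^4 = -0.904439
  k=4: (−1)^2·720.0000/(48)·0.8811^2·0.4729^6 = +0.130276
  k=5: (−1)^3·720.0000/(720)·0.8811^0·0.4729^8 = -0.002502
d^4_{-1,1}(0.9852) = +1.046507 -0.904439 +0.130276 -0.002502 = +0.269842
Phases: e^{-i·(-1)·0.927}=+0.600236+0.799823i, e^{-i·(1)·5.5807}=+0.763239+0.646117i ⇒ D=-0.015828+0.269378i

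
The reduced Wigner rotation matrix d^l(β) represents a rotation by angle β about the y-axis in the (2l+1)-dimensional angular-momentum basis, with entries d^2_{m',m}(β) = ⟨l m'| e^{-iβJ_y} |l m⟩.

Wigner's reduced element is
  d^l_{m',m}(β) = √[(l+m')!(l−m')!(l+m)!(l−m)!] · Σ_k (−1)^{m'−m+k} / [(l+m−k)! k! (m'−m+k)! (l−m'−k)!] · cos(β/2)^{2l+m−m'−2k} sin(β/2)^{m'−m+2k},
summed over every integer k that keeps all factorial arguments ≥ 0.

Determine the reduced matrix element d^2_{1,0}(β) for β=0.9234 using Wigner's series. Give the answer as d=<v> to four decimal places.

d=-0.5892

d^2_{1,0}(β=0.9234) via Wigner's sum:
With c≡cos(β/2)=0.895296 and s≡sin(β/2)=0.445471, N=[6·1·2·2]^{1/2}=4.898979
k: max(0,(0)−(1))=0 … min(2+(0),2−(1))=1
  k=0: (−1)^1·4.8990/(2)·0.8953^3·0.4455^1 = -0.783061
  k=1: (−1)^2·4.8990/(2)·0.8953^1·0.4455^3 = +0.193865
d^2_{1,0}(0.9234) = -0.783061 +0.193865 = -0.589195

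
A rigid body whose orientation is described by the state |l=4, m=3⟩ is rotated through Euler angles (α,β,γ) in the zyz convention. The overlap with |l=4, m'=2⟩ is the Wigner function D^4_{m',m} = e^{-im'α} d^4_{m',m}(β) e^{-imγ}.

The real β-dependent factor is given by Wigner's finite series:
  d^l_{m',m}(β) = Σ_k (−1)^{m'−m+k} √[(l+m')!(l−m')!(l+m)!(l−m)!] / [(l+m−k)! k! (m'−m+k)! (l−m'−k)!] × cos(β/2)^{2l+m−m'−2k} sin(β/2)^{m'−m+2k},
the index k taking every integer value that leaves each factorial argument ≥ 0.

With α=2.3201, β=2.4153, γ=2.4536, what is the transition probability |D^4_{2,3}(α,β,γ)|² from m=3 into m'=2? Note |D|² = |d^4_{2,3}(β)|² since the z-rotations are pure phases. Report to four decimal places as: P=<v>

P=0.0024

Split into d^4_{2,3}(β=2.4153) × two z-phases.
c=cos(2.4153/2)=0.355217, s=sin(2.4153/2)=0.934784; N=√[720·2·5040·1]=2693.993318
Admissible k: 1..2 (factorial args all ≥0)
  k=1: (−1)^0·2693.9933/(720)·0.3552^7·0.9348^1 = +0.002496
  k=2: (−1)^1·2693.9933/(240)·0.3552^5·0.9348^3 = -0.051855
d^4_{2,3}(2.4153) = +0.002496 -0.051855 = -0.049359
|D^4_{2,3}|² = |d^4_{2,3}(β)|² = (-0.049359)² = 0.002436 (the z-rotation phases have unit modulus)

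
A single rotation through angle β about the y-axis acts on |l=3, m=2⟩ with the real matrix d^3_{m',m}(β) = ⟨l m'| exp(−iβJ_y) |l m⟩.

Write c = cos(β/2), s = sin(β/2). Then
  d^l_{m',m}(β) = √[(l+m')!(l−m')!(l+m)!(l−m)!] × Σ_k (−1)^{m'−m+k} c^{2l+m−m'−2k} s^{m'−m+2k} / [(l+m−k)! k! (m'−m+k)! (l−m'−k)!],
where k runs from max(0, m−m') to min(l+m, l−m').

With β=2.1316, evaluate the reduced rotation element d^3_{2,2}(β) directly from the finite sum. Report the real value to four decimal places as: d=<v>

d^3_{2,2}(β=2.1316) via Wigner's sum:
With c≡cos(β/2)=0.483804 and s≡sin(β/2)=0.875176, N=[120·1·120·1]^{1/2}=120.000000
k: max(0,(2)−(2))=0 … min(3+(2),3−(2))=1
  k=0: (−1)^0·120.0000/(120)·0.4838^6·0.8752^0 = +0.012824
  k=1: (−1)^1·120.0000/(24)·0.4838^4·0.8752^2 = -0.209817
d^3_{2,2}(2.1316) = +0.012824 -0.209817 = -0.196993

d=-0.1970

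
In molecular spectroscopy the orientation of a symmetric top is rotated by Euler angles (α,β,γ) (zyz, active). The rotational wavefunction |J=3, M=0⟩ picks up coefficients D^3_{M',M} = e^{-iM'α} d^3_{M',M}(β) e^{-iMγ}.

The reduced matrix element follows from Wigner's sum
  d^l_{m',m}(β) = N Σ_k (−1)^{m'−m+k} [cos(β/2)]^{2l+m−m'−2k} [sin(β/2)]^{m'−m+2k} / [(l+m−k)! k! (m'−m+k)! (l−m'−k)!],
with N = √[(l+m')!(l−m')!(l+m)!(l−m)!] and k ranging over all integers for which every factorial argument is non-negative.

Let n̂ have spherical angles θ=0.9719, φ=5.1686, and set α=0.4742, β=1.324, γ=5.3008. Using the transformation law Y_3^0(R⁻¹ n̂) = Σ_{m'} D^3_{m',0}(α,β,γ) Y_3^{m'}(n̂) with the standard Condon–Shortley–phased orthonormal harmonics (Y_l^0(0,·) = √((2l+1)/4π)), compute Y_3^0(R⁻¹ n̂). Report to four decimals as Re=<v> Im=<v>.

Need the full column D^3_{m',0} for m'=−3..3 at α=0.4742, β=1.324, γ=5.3008.
cos(β/2)=0.788764, sin(β/2)=0.614696
d^3_{-3,0}: single k=3 term ⇒ +0.509727;  D = +0.075263+0.504139i
d^3_{-2,0}: k∈[2..3] ⇒ +0.801069 -0.486514 = +0.314555;  D = +0.183380+0.255571i
d^3_{-1,0}: k∈[1..3] ⇒ +0.650111 -1.184497 +0.239794 = -0.294593;  D = -0.262087-0.134519i
d^3_{0,0}: k∈[0..3] ⇒ +0.240815 -1.316291 +0.799425 -0.053946 = -0.329997;  D = -0.329997+0.000000i
d^3_{1,0}: k∈[0..2] ⇒ -0.650111 +1.184497 -0.239794 = +0.294593;  D = +0.262087-0.134519i
d^3_{2,0}: k∈[0..1] ⇒ +0.801069 -0.486514 = +0.314555;  D = +0.183380-0.255571i
d^3_{3,0}: single k=0 term ⇒ -0.509727;  D = -0.075263+0.504139i
Y_3^{m'}(θ=0.9719,φ=5.1686) and Σ D·Y over m':
  (+0.0753+0.5041i)·(-0.2303-0.0472i)  (+0.1834+0.2556i)·(-0.2405+0.3109i)  (-0.2621-0.1345i)·(+0.0693+0.1411i)  (-0.3300+0.0000i)·(-0.2968+0.0000i)  (+0.2621-0.1345i)·(-0.0693+0.1411i)  (+0.1834-0.2556i)·(-0.2405-0.3109i)  (-0.0753+0.5041i)·(+0.2303-0.0472i)
Y_3^0(R⁻¹ n̂) = -0.134552+0.000000i

Re=-0.1346 Im=0.0000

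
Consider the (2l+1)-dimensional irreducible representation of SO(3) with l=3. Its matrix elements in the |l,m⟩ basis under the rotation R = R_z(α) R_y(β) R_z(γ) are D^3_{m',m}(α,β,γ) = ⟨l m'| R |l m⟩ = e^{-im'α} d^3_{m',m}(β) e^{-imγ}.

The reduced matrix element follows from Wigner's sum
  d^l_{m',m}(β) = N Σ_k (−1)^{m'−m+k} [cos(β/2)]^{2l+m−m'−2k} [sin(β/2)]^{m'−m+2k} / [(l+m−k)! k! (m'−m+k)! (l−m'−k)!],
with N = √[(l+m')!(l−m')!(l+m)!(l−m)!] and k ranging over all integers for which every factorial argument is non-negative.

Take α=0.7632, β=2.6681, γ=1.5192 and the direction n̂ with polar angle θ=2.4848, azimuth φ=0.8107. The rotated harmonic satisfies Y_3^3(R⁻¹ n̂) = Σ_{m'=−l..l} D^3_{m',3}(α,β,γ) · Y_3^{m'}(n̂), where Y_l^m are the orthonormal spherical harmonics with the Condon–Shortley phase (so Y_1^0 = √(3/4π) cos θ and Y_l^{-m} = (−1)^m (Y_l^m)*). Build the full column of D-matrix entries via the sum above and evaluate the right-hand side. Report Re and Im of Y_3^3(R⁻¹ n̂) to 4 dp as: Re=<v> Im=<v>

Need the full column D^3_{m',3} for m'=−3..3 at α=0.7632, β=2.6681, γ=1.5192.
cos(β/2)=0.234541, sin(β/2)=0.972106
d^3_{-3,3}: single k=6 term ⇒ +0.843883;  D = -0.541838-0.646955i
d^3_{-2,3}: single k=5 term ⇒ +0.498727;  D = -0.495691-0.054944i
d^3_{-1,3}: single k=4 term ⇒ +0.190256;  D = -0.151136+0.115565i
d^3_{0,3}: single k=3 term ⇒ +0.053004;  D = -0.008172+0.052371i
d^3_{1,3}: single k=2 term ⇒ +0.011075;  D = +0.006330+0.009088i
d^3_{2,3}: single k=1 term ⇒ +0.001690;  D = +0.001657+0.000334i
d^3_{3,3}: single k=0 term ⇒ +0.000166;  D = +0.000141-0.000089i
Y_3^{m'}(θ=2.4848,φ=0.8107) and Σ D·Y over m':
  (-0.5418-0.6470i)·(-0.0721-0.0619i)  (-0.4957-0.0549i)·(+0.0153+0.3014i)  (-0.1511+0.1156i)·(+0.2904-0.3055i)  (-0.0082+0.0524i)·(-0.0402+0.0000i)  (+0.0063+0.0091i)·(-0.2904-0.3055i)  (+0.0017+0.0003i)·(+0.0153-0.3014i)  (+0.0001-0.0001i)·(+0.0721-0.0619i)
Y_3^3(R⁻¹ n̂) = +0.000817+0.002466i

Re=0.0008 Im=0.0025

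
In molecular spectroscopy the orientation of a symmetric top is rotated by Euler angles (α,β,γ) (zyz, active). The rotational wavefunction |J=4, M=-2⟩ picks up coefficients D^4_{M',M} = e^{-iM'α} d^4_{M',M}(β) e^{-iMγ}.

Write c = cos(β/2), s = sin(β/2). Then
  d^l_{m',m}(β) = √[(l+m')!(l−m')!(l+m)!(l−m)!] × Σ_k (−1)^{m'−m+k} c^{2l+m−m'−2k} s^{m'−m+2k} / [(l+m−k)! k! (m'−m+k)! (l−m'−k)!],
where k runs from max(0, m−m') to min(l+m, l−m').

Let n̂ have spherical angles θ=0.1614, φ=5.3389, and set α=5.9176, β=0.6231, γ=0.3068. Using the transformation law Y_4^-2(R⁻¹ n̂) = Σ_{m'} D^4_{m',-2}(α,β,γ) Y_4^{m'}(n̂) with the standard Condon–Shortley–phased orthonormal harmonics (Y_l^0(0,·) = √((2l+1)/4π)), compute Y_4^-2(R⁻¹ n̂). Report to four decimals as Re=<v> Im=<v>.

Need the full column D^4_{m',-2} for m'=−4..4 at α=5.9176, β=0.6231, γ=0.3068.
cos(β/2)=0.951860, sin(β/2)=0.306534
d^4_{-4,-2}: single k=2 term ⇒ +0.369807;  D = +0.244416-0.277521i
d^4_{-3,-2}: k∈[1..2] ⇒ +0.811995 -0.252631 = +0.559364;  D = +0.495335-0.259867i
d^4_{-2,-2}: k∈[0..2] ⇒ +0.673881 -0.838643 +0.108718 = -0.056044;  D = -0.055657+0.006574i
d^4_{-1,-2}: k∈[0..2] ⇒ -0.920716 +0.477428 -0.033009 = -0.476296;  D = -0.461722-0.116921i
d^4_{0,-2}: k∈[0..2] ⇒ +0.663005 -0.183357 +0.007131 = +0.486779;  D = +0.397981+0.280294i
d^4_{1,-2}: k∈[0..2] ⇒ -0.318286 +0.049513 -0.001027 = -0.269799;  D = -0.150467-0.223945i
d^4_{2,-2}: k∈[0..2] ⇒ +0.108718 -0.009020 +0.000078 = +0.099776;  D = +0.022360+0.097238i
d^4_{3,-2}: k∈[0..1] ⇒ -0.026200 +0.000906 = -0.025294;  D = +0.003519-0.025048i
d^4_{4,-2}: single k=0 term ⇒ +0.003977;  D = -0.001925+0.003481i
Y_4^{m'}(θ=0.1614,φ=5.3389) and Σ D·Y over m':
  (+0.2444-0.2775i)·(-0.0002-0.0002i)  (+0.4953-0.2599i)·(-0.0049+0.0016i)  (-0.0557+0.0066i)·(-0.0157+0.0478i)  (-0.4617-0.1169i)·(+0.1680+0.2322i)  (+0.3980+0.2803i)·(+0.7395+0.0000i)  (-0.1505-0.2239i)·(-0.1680+0.2322i)  (+0.0224+0.0972i)·(-0.0157-0.0478i)  (+0.0035-0.0250i)·(+0.0049+0.0016i)  (-0.0019+0.0035i)·(-0.0002+0.0002i)
Y_4^-2(R⁻¹ n̂) = +0.323919+0.079722i

Re=0.3239 Im=0.0797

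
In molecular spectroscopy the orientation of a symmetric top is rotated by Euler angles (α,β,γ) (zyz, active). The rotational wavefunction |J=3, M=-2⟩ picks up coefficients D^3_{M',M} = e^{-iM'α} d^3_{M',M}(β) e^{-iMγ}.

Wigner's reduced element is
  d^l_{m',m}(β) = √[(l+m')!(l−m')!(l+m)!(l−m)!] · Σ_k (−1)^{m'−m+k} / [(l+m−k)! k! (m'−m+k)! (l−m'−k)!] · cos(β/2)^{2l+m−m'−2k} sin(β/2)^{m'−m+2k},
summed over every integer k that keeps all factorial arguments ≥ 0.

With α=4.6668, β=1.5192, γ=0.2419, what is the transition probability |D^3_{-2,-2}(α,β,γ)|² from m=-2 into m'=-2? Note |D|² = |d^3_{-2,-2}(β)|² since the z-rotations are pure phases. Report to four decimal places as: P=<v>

Split into d^3_{-2,-2}(β=1.5192) × two z-phases.
c=cos(1.5192/2)=0.725112, s=sin(1.5192/2)=0.688631; N=√[1·120·1·120]=120.000000
k: max(0,(-2)−(-2))=0 … min(3+(-2),3−(-2))=1
  k=0: (−1)^0·120.0000/(120)·0.7251^6·0.6886^0 = +0.145355
  k=1: (−1)^1·120.0000/(24)·0.7251^4·0.6886^2 = -0.655485
d^3_{-2,-2}(1.5192) = +0.145355 -0.655485 = -0.510131
|D^3_{-2,-2}|² = |d^3_{-2,-2}(β)|² = (-0.510131)² = 0.260233 (the z-rotation phases have unit modulus)

P=0.2602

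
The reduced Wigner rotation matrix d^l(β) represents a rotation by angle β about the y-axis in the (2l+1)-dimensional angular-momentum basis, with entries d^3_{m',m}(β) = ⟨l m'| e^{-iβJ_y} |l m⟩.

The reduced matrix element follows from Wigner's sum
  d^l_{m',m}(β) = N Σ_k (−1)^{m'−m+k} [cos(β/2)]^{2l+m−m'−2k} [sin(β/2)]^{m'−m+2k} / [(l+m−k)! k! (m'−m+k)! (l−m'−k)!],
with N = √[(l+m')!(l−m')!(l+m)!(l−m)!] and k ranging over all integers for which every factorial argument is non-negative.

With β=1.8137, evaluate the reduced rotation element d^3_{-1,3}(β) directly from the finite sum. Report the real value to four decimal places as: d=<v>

d=0.5658

d^3_{-1,3}(β=1.8137) via Wigner's sum:
Half-angle: c=0.616230, s=0.787567. N=√(2·24·720·1)=185.903201
The bounds max(0,m−m')=4 and min(l+m,l−m')=4 give 1 term
  k=4: (−1)^0·185.9032/(48)·0.6162^2·0.7876^4 = +0.565822
d^3_{-1,3}(1.8137) = +0.565822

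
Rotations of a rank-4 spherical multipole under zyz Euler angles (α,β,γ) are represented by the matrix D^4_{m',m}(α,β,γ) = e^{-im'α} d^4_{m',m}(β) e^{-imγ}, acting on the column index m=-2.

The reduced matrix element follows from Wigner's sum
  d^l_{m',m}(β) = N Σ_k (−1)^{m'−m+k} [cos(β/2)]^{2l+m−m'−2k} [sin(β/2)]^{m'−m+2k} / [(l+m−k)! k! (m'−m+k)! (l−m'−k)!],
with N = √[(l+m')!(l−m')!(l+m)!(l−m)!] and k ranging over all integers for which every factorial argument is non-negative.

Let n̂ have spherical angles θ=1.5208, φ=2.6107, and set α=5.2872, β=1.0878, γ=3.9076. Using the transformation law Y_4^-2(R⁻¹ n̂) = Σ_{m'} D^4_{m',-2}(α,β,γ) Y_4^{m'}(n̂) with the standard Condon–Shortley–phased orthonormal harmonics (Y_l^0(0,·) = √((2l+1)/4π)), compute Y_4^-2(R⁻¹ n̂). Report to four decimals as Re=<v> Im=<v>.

Need the full column D^4_{m',-2} for m'=−4..4 at α=5.2872, β=1.0878, γ=3.9076.
cos(β/2)=0.855697, sin(β/2)=0.517477
d^4_{-4,-2}: single k=2 term ⇒ +0.556265;  D = -0.429135-0.353940i
d^4_{-3,-2}: k∈[1..2] ⇒ +0.650422 -0.713607 = -0.063184;  D = -0.007241+0.062768i
d^4_{-2,-2}: k∈[0..2] ⇒ +0.287449 -1.261490 +0.576682 = -0.397360;  D = -0.356063+0.176391i
d^4_{-1,-2}: k∈[0..2] ⇒ -0.737509 +1.348590 -0.328799 = +0.282281;  D = +0.242689+0.144168i
d^4_{0,-2}: k∈[0..2] ⇒ +0.997295 -0.972601 +0.133385 = +0.158080;  D = +0.006129+0.157961i
d^4_{1,-2}: k∈[0..2] ⇒ -0.899060 +0.493199 -0.036074 = -0.441935;  D = +0.361319-0.254470i
d^4_{2,-2}: k∈[0..2] ⇒ +0.576682 -0.168721 +0.005142 = +0.413103;  D = -0.383266-0.154146i
d^4_{3,-2}: k∈[0..1] ⇒ -0.260976 +0.031814 = -0.229162;  D = +0.043823+0.224933i
d^4_{4,-2}: single k=0 term ⇒ +0.074399;  D = +0.053555-0.051643i
Y_4^{m'}(θ=1.5208,φ=2.6107) and Σ D·Y over m':
  (-0.4291-0.3539i)·(-0.2312+0.3747i)  (-0.0072+0.0628i)·(+0.0014-0.0623i)  (-0.3561+0.1764i)·(-0.1598-0.2863i)  (+0.2427+0.1442i)·(+0.0607+0.0357i)  (+0.0061+0.1580i)·(+0.3095+0.0000i)  (+0.3613-0.2545i)·(-0.0607+0.0357i)  (-0.3833-0.1541i)·(-0.1598+0.2863i)  (+0.0438+0.2249i)·(-0.0014-0.0623i)  (+0.0536-0.0516i)·(-0.2312-0.3747i)
Y_4^-2(R⁻¹ n̂) = +0.429347-0.006332i

Re=0.4293 Im=-0.0063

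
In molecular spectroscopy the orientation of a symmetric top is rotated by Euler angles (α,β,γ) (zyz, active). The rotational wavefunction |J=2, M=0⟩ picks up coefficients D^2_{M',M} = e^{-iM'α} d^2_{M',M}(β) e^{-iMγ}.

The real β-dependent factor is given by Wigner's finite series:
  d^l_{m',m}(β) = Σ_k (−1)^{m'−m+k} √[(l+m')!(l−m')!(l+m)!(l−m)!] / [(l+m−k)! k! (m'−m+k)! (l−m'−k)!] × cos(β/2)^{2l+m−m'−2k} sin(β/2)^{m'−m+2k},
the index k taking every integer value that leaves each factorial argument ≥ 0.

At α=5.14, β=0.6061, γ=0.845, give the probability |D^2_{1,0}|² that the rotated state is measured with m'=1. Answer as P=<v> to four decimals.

D^2_{1,0}(5.14,0.6061,0.845) = e^{-i·1·5.14}·d^2_{1,0}(0.6061)·e^{-i·0·0.845}. Compute d first:
With c≡cos(β/2)=0.954431 and s≡sin(β/2)=0.298433, N=[6·1·2·2]^{1/2}=4.898979
k∈{0,1} keeps every argument non-negative
  k=0: (−1)^1·4.8990/(2)·0.9544^3·0.2984^1 = -0.635558
  k=1: (−1)^2·4.8990/(2)·0.9544^1·0.2984^3 = +0.062138
d^2_{1,0}(0.6061) = -0.635558 +0.062138 = -0.573420
|D^2_{1,0}|² = |d^2_{1,0}(β)|² = (-0.573420)² = 0.328810 (the z-rotation phases have unit modulus)

P=0.3288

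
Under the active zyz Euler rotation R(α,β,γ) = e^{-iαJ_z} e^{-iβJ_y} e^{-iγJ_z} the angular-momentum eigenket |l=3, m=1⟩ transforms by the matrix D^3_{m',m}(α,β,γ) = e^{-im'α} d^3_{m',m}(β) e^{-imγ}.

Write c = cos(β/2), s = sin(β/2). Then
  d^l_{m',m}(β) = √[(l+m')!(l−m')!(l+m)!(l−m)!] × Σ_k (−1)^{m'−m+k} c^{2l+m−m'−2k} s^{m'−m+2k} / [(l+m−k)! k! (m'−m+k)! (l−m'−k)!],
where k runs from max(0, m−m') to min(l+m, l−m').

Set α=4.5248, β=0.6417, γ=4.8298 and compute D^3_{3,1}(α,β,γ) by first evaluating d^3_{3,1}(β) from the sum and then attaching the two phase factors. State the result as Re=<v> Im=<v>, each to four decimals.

Re=0.2819 Im=0.1346

Split into d^3_{3,1}(β=0.6417) × two z-phases.
c=cos(0.6417/2)=0.948968, s=sin(0.6417/2)=0.315373; N=√[720·1·24·2]=185.903201
The bounds max(0,m−m')=0 and min(l+m,l−m')=0 give 1 term
  k=0: (−1)^2·185.9032/(48)·0.9490^4·0.3154^2 = +0.312393
d^3_{3,1}(0.6417) = +0.312393
Attach z-rotation phases: D = e^{-i(3)(4.5248)}·(+0.312393)·e^{-i(1)(4.8298)} = +0.281921+0.134572i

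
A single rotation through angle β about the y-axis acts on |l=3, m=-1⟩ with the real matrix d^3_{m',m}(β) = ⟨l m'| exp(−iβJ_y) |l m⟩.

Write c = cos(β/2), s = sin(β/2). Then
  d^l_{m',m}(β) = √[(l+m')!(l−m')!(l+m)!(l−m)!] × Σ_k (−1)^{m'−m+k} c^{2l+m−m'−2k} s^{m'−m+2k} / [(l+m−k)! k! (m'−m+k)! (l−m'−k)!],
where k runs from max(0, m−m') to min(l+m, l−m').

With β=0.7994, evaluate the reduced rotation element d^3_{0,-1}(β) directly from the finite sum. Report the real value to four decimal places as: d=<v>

d^3_{0,-1}(β=0.7994) via Wigner's sum:
c=cos(0.7994/2)=0.921178, s=sin(0.7994/2)=0.389142; N=√[6·6·2·24]=41.569219
The bounds max(0,m−m')=0 and min(l+m,l−m')=2 give 3 terms
  k=0: (−1)^1·41.5692/(12)·0.9212^5·0.3891^1 = -0.894162
  k=1: (−1)^2·41.5692/(4)·0.9212^3·0.3891^3 = +0.478703
  k=2: (−1)^3·41.5692/(12)·0.9212^1·0.3891^5 = -0.028476
d^3_{0,-1}(0.7994) = -0.894162 +0.478703 -0.028476 = -0.443934

d=-0.4439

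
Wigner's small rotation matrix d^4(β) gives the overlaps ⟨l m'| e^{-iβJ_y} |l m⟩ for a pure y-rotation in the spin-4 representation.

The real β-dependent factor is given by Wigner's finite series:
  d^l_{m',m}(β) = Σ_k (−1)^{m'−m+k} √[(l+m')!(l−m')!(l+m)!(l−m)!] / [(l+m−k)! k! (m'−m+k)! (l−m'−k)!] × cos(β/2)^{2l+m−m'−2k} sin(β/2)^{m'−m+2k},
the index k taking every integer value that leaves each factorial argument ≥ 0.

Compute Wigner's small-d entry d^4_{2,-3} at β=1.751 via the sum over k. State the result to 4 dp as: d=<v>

d=-0.4105

d^4_{2,-3}(β=1.751) via Wigner's sum:
c=cos(1.751/2)=0.640613, s=sin(1.751/2)=0.767864; N=√[720·2·1·5040]=2693.993318
Admissible k: 0..1 (factorial args all ≥0)
  k=0: (−1)^5·2693.9933/(240)·0.6406^3·0.7679^5 = -0.787760
  k=1: (−1)^6·2693.9933/(720)·0.6406^1·0.7679^7 = +0.377268
d^4_{2,-3}(1.751) = -0.787760 +0.377268 = -0.410492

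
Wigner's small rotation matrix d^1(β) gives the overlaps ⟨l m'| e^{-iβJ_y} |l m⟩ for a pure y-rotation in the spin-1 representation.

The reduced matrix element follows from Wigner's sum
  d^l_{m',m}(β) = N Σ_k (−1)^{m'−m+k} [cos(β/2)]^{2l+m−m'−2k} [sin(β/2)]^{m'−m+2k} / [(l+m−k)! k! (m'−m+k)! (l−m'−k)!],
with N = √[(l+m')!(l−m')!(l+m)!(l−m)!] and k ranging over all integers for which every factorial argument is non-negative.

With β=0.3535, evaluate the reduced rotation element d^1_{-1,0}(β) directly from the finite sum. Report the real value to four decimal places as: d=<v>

d=0.2448

d^1_{-1,0}(β=0.3535) via Wigner's sum:
c=cos(0.3535/2)=0.984420, s=sin(0.3535/2)=0.175831; N=√[1·2·1·1]=1.414214
k: max(0,(0)−(-1))=1 … min(1+(0),1−(-1))=1
  k=1: (−1)^0·1.4142/(1)·0.9844^1·0.1758^1 = +0.244789
d^1_{-1,0}(0.3535) = +0.244789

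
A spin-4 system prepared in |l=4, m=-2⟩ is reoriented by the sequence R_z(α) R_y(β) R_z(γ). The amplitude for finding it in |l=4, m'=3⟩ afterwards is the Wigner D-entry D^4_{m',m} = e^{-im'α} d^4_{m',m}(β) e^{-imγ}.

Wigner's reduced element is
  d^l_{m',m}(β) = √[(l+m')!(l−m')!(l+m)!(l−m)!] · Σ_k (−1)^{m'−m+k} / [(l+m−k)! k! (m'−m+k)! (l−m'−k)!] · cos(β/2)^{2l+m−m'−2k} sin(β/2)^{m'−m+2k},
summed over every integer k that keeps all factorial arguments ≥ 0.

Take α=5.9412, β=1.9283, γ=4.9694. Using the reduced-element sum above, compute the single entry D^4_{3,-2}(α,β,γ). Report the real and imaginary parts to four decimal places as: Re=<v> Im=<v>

First d^4_{3,-2}(β=1.9283), then the phase factors e^{-i(3)α} and e^{-i(-2)γ}:
Half-angle: c=0.570115, s=0.821565. N=√(5040·1·2·720)=2693.993318
The bounds max(0,m−m')=0 and min(l+m,l−m')=1 give 2 terms
  k=0: (−1)^5·2693.9933/(240)·0.5701^3·0.8216^5 = -0.778542
  k=1: (−1)^6·2693.9933/(720)·0.5701^1·0.8216^7 = +0.538913
d^4_{3,-2}(1.9283) = -0.778542 +0.538913 = -0.239629
Attach z-rotation phases: D = e^{-i(3)(5.9412)}·(-0.239629)·e^{-i(-2)(4.9694)} = +0.007384+0.239515i

Re=0.0074 Im=0.2395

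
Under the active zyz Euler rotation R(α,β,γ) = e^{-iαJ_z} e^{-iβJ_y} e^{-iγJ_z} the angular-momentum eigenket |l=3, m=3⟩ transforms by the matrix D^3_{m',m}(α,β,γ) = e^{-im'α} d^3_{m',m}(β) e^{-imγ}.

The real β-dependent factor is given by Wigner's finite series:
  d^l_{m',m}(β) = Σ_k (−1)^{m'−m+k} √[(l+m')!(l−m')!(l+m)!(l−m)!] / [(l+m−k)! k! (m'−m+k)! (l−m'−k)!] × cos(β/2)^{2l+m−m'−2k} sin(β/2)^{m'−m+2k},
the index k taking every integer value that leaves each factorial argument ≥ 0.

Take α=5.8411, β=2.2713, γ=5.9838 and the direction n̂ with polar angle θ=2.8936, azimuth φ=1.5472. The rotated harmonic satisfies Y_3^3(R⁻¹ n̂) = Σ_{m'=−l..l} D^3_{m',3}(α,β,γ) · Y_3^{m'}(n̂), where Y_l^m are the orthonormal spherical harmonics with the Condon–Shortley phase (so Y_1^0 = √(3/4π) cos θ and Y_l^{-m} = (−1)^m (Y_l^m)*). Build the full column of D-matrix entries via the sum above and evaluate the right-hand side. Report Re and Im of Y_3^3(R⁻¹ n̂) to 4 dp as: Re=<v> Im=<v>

Re=0.0345 Im=-0.2414

Need the full column D^3_{m',3} for m'=−3..3 at α=5.8411, β=2.2713, γ=5.9838.
cos(β/2)=0.421543, sin(β/2)=0.906808
d^3_{-3,3}: single k=6 term ⇒ +0.556023;  D = +0.505846-0.230829i
d^3_{-2,3}: single k=5 term ⇒ +0.633133;  D = +0.633071+0.008854i
d^3_{-1,3}: single k=4 term ⇒ +0.465363;  D = +0.417798+0.204957i
d^3_{0,3}: single k=3 term ⇒ +0.249797;  D = +0.155637+0.195386i
d^3_{1,3}: single k=2 term ⇒ +0.100564;  D = +0.022981+0.097904i
d^3_{2,3}: single k=1 term ⇒ +0.029567;  D = -0.006208+0.028908i
d^3_{3,3}: single k=0 term ⇒ +0.005611;  D = -0.003412+0.004455i
Y_3^{m'}(θ=2.8936,φ=1.5472) and Σ D·Y over m':
  (+0.5058-0.2308i)·(-0.0004+0.0062i)  (+0.6331+0.0089i)·(+0.0596+0.0028i)  (+0.4178+0.2050i)·(+0.0069-0.2933i)  (+0.1556+0.1954i)·(-0.6145+0.0000i)  (+0.0230+0.0979i)·(-0.0069-0.2933i)  (-0.0062+0.0289i)·(+0.0596-0.0028i)  (-0.0034+0.0045i)·(+0.0004+0.0062i)
Y_3^3(R⁻¹ n̂) = +0.034530-0.241378i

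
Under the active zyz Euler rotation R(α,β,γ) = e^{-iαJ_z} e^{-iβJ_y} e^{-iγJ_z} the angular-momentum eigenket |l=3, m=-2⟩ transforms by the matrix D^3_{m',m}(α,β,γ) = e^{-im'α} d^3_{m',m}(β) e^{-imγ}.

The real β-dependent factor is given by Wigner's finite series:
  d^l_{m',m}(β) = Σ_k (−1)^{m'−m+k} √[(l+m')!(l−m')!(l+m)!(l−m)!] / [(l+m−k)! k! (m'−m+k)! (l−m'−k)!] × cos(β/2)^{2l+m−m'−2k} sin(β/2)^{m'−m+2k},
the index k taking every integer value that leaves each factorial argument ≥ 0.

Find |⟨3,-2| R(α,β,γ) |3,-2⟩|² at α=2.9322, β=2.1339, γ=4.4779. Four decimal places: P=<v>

P=0.0383

D^3_{-2,-2}(2.9322,2.1339,4.4779) = e^{-i·-2·2.9322}·d^3_{-2,-2}(2.1339)·e^{-i·-2·4.4779}. Compute d first:
With c≡cos(β/2)=0.482797 and s≡sin(β/2)=0.875732, N=[1·120·1·120]^{1/2}=120.000000
k∈{0,1} keeps every argument non-negative
  k=0: (−1)^0·120.0000/(120)·0.4828^6·0.8757^0 = +0.012665
  k=1: (−1)^1·120.0000/(24)·0.4828^4·0.8757^2 = -0.208340
d^3_{-2,-2}(2.1339) = +0.012665 -0.208340 = -0.195675
|D^3_{-2,-2}|² = |d^3_{-2,-2}(β)|² = (-0.195675)² = 0.038289 (the z-rotation phases have unit modulus)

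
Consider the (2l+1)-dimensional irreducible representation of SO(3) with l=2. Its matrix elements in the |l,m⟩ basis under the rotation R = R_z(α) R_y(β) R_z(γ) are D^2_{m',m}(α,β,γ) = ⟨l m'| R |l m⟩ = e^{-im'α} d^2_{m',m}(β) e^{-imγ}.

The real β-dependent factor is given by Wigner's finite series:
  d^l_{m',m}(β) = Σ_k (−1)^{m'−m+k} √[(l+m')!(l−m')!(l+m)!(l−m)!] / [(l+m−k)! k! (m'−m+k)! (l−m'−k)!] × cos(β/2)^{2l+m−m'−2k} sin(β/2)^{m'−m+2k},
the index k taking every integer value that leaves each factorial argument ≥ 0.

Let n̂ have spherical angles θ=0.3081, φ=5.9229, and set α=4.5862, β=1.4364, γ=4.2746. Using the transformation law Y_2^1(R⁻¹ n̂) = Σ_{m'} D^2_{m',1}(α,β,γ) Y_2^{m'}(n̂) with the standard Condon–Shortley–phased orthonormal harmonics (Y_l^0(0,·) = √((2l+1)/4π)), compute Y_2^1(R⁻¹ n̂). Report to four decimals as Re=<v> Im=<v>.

Re=-0.0197 Im=0.1482

Need the full column D^2_{m',1} for m'=−2..2 at α=4.5862, β=1.4364, γ=4.2746.
cos(β/2)=0.752991, sin(β/2)=0.658030
d^2_{-2,1}: single k=3 term ⇒ +0.429099;  D = +0.079105-0.421745i
d^2_{-1,1}: k∈[2..3] ⇒ +0.736535 -0.187492 = +0.549042;  D = +0.522603+0.168326i
d^2_{0,1}: k∈[1..2] ⇒ +0.688163 -0.525537 = +0.162626;  D = -0.068943+0.147289i
d^2_{1,1}: k∈[0..1] ⇒ +0.321485 -0.736535 = -0.415050;  D = +0.350773+0.221866i
d^2_{2,1}: single k=0 term ⇒ -0.561883;  D = -0.357732+0.433290i
Y_2^{m'}(θ=0.3081,φ=5.9229) and Σ D·Y over m':
  (+0.0791-0.4217i)·(+0.0267+0.0234i)  (+0.5226+0.1683i)·(+0.2089+0.0787i)  (-0.0689+0.1473i)·(+0.5438+0.0000i)  (+0.3508+0.2219i)·(-0.2089+0.0787i)  (-0.3577+0.4333i)·(+0.0267-0.0234i)
Y_2^1(R⁻¹ n̂) = -0.019699+0.148190i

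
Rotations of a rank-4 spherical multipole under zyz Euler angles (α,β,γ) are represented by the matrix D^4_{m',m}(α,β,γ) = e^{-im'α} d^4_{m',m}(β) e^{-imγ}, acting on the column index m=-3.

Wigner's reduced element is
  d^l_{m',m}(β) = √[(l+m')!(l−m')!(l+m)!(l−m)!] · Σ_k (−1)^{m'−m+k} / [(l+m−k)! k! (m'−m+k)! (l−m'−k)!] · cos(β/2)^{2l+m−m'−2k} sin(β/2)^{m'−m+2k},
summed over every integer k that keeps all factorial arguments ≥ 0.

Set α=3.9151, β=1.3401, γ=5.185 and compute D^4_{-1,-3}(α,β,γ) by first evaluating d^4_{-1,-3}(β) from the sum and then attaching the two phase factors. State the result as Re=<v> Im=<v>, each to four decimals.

First d^4_{-1,-3}(β=1.3401), then the phase factors e^{-i(-1)α} and e^{-i(-3)γ}:
With c≡cos(β/2)=0.783791 and s≡sin(β/2)=0.621025, N=[6·120·1·5040]^{1/2}=1904.940944
The bounds max(0,m−m')=0 and min(l+m,l−m')=1 give 2 terms
  k=0: (−1)^2·1904.9409/(240)·0.7838^6·0.6210^2 = +0.709723
  k=1: (−1)^3·1904.9409/(144)·0.7838^4·0.6210^4 = -0.742602
d^4_{-1,-3}(1.3401) = +0.709723 -0.742602 = -0.032879
D = (-0.715465-0.698649i)·(-0.032879)·(-0.988324+0.152367i) = -0.026749-0.019118i

Re=-0.0267 Im=-0.0191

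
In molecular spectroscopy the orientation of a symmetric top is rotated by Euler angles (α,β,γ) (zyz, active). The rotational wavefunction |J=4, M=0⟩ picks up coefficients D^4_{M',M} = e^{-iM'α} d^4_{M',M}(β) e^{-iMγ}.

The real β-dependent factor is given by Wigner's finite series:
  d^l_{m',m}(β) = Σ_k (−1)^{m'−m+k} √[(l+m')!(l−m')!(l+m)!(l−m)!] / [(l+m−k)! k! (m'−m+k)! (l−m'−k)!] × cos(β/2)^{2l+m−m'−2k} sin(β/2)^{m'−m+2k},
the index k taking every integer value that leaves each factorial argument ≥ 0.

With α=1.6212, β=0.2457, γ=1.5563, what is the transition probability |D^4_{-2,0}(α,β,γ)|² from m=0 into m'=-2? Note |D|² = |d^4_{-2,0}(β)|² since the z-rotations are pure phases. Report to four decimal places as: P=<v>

P=0.0171

Split into d^4_{-2,0}(β=0.2457) × two z-phases.
With c≡cos(β/2)=0.992463 and s≡sin(β/2)=0.122541, N=[2·720·24·24]^{1/2}=910.735966
k: max(0,(0)−(-2))=2 … min(4+(0),4−(-2))=4
  k=2: (−1)^0·910.7360/(96)·0.9925^6·0.1225^2 = +0.136136
  k=3: (−1)^1·910.7360/(36)·0.9925^4·0.1225^4 = -0.005534
  k=4: (−1)^2·910.7360/(96)·0.9925^2·0.1225^6 = +0.000032
d^4_{-2,0}(0.2457) = +0.136136 -0.005534 +0.000032 = +0.130633
|D^4_{-2,0}|² = |d^4_{-2,0}(β)|² = (+0.130633)² = 0.017065 (the z-rotation phases have unit modulus)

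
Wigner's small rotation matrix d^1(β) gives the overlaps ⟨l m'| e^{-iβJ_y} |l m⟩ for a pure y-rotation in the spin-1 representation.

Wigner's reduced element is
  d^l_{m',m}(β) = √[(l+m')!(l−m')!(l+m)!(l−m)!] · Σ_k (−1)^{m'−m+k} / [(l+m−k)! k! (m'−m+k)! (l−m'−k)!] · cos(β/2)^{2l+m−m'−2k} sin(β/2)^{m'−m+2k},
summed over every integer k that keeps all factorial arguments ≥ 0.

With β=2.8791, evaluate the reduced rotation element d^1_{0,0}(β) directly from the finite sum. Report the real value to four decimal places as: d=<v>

d^1_{0,0}(β=2.8791) via Wigner's sum:
c=cos(2.8791/2)=0.130870, s=sin(2.8791/2)=0.991400; N=√[1·1·1·1]=1.000000
The bounds max(0,m−m')=0 and min(l+m,l−m')=1 give 2 terms
  k=0: (−1)^0·1.0000/(1)·0.1309^2·0.9914^0 = +0.017127
  k=1: (−1)^1·1.0000/(1)·0.1309^0·0.9914^2 = -0.982873
d^1_{0,0}(2.8791) = +0.017127 -0.982873 = -0.965746

d=-0.9657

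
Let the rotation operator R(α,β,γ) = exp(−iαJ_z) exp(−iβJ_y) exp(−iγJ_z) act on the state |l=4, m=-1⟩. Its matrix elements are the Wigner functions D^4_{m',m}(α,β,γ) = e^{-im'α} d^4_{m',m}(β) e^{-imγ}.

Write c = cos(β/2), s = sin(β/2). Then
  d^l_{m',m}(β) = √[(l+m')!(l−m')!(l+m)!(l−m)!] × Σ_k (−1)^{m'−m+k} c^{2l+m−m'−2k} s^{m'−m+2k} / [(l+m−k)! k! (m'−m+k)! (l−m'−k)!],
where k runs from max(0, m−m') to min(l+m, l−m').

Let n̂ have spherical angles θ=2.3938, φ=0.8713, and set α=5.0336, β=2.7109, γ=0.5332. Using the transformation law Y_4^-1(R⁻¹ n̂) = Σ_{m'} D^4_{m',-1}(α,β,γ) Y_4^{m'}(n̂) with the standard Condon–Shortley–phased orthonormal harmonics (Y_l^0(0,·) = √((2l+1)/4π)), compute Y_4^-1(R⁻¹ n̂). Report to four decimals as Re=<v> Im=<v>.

Re=-0.2301 Im=0.0494

Need the full column D^4_{m',-1} for m'=−4..4 at α=5.0336, β=2.7109, γ=0.5332.
cos(β/2)=0.213686, sin(β/2)=0.976902
d^4_{-4,-1}: single k=3 term ⇒ +0.003108;  D = -0.000761+0.003014i
d^4_{-3,-1}: k∈[2..3] ⇒ +0.000721 -0.025120 = -0.024399;  D = +0.024333-0.001803i
d^4_{-2,-1}: k∈[1..3] ⇒ +0.000084 -0.008811 +0.122772 = +0.114045;  D = -0.043904-0.105255i
d^4_{-1,-1}: k∈[0..3] ⇒ +0.000004 -0.001363 +0.056968 -0.396879 = -0.341270;  D = -0.257381+0.224099i
d^4_{0,-1}: k∈[0..3] ⇒ -0.000089 +0.011145 -0.232943 +0.811426 = +0.589540;  D = +0.507703+0.299658i
d^4_{1,-1}: k∈[0..3] ⇒ +0.000909 -0.056968 +0.595319 -0.829487 = -0.290227;  D = +0.061065-0.283730i
d^4_{2,-1}: k∈[0..2] ⇒ -0.005874 +0.184157 -0.769786 = -0.591503;  D = +0.587979-0.064477i
d^4_{3,-1}: k∈[0..1] ⇒ +0.025120 -0.315013 = -0.289893;  D = +0.120962+0.263450i
d^4_{4,-1}: single k=0 term ⇒ -0.064965;  D = -0.047461+0.044360i
Y_4^{m'}(θ=2.3938,φ=0.8713) and Σ D·Y over m':
  (-0.0008+0.0030i)·(-0.0891+0.0319i)  (+0.0243-0.0018i)·(+0.2493+0.1453i)  (-0.0439-0.1053i)·(-0.0731-0.4211i)  (-0.2574+0.2241i)·(-0.1159+0.1377i)  (+0.5077+0.2997i)·(-0.3187+0.0000i)  (+0.0611-0.2837i)·(+0.1159+0.1377i)  (+0.5880-0.0645i)·(-0.0731+0.4211i)  (+0.1210+0.2635i)·(-0.2493+0.1453i)  (-0.0475+0.0444i)·(-0.0891-0.0319i)
Y_4^-1(R⁻¹ n̂) = -0.230126+0.049370i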